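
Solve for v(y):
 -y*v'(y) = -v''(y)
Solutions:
 v(y) = C1 + C2*erfi(sqrt(2)*y/2)


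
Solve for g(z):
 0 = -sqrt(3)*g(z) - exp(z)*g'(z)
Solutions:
 g(z) = C1*exp(sqrt(3)*exp(-z))


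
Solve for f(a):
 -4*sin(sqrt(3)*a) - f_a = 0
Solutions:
 f(a) = C1 + 4*sqrt(3)*cos(sqrt(3)*a)/3


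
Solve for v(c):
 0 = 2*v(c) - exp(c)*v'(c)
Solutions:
 v(c) = C1*exp(-2*exp(-c))


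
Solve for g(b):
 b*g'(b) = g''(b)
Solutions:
 g(b) = C1 + C2*erfi(sqrt(2)*b/2)


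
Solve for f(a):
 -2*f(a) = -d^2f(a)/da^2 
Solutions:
 f(a) = C1*exp(-sqrt(2)*a) + C2*exp(sqrt(2)*a)


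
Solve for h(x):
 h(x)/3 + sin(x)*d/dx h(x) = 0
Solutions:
 h(x) = C1*(cos(x) + 1)^(1/6)/(cos(x) - 1)^(1/6)


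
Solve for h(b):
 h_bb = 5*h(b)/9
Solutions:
 h(b) = C1*exp(-sqrt(5)*b/3) + C2*exp(sqrt(5)*b/3)


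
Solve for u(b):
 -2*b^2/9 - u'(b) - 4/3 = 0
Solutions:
 u(b) = C1 - 2*b^3/27 - 4*b/3


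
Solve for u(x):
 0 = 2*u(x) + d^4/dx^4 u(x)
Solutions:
 u(x) = (C1*sin(2^(3/4)*x/2) + C2*cos(2^(3/4)*x/2))*exp(-2^(3/4)*x/2) + (C3*sin(2^(3/4)*x/2) + C4*cos(2^(3/4)*x/2))*exp(2^(3/4)*x/2)


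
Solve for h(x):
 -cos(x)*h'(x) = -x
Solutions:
 h(x) = C1 + Integral(x/cos(x), x)


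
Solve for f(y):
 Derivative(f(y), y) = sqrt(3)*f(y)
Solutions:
 f(y) = C1*exp(sqrt(3)*y)


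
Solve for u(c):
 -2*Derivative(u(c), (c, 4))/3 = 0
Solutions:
 u(c) = C1 + C2*c + C3*c^2 + C4*c^3


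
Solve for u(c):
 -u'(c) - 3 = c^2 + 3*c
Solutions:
 u(c) = C1 - c^3/3 - 3*c^2/2 - 3*c


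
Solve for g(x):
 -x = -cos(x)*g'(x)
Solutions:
 g(x) = C1 + Integral(x/cos(x), x)


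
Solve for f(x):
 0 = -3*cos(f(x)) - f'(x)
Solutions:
 f(x) = pi - asin((C1 + exp(6*x))/(C1 - exp(6*x)))
 f(x) = asin((C1 + exp(6*x))/(C1 - exp(6*x)))


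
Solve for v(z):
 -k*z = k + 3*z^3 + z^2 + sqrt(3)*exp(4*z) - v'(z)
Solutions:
 v(z) = C1 + k*z^2/2 + k*z + 3*z^4/4 + z^3/3 + sqrt(3)*exp(4*z)/4


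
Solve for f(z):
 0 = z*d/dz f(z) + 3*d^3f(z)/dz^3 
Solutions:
 f(z) = C1 + Integral(C2*airyai(-3^(2/3)*z/3) + C3*airybi(-3^(2/3)*z/3), z)


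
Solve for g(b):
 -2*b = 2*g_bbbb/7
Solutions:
 g(b) = C1 + C2*b + C3*b^2 + C4*b^3 - 7*b^5/120


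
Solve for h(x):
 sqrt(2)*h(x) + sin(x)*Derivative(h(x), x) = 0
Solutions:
 h(x) = C1*(cos(x) + 1)^(sqrt(2)/2)/(cos(x) - 1)^(sqrt(2)/2)


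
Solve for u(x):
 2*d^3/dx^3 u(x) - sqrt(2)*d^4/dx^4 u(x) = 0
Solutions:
 u(x) = C1 + C2*x + C3*x^2 + C4*exp(sqrt(2)*x)


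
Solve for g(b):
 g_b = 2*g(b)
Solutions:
 g(b) = C1*exp(2*b)


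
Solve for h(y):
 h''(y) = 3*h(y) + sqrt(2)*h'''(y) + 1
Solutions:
 h(y) = C1*exp(y*((9*sqrt(158)/4 + 20*sqrt(2))^(-1/3) + 2*sqrt(2) + 2*(9*sqrt(158)/4 + 20*sqrt(2))^(1/3))/12)*sin(sqrt(3)*y*(-2*(9*sqrt(158)/4 + 20*sqrt(2))^(1/3) + (9*sqrt(158)/4 + 20*sqrt(2))^(-1/3))/12) + C2*exp(y*((9*sqrt(158)/4 + 20*sqrt(2))^(-1/3) + 2*sqrt(2) + 2*(9*sqrt(158)/4 + 20*sqrt(2))^(1/3))/12)*cos(sqrt(3)*y*(-2*(9*sqrt(158)/4 + 20*sqrt(2))^(1/3) + (9*sqrt(158)/4 + 20*sqrt(2))^(-1/3))/12) + C3*exp(y*(-2*(9*sqrt(158)/4 + 20*sqrt(2))^(1/3) - 1/(9*sqrt(158)/4 + 20*sqrt(2))^(1/3) + sqrt(2))/6) - 1/3


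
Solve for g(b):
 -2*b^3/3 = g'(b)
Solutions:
 g(b) = C1 - b^4/6


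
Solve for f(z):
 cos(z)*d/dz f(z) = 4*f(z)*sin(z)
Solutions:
 f(z) = C1/cos(z)^4


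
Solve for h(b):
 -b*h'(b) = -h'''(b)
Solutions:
 h(b) = C1 + Integral(C2*airyai(b) + C3*airybi(b), b)


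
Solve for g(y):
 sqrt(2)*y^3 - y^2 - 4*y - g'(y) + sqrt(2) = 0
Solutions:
 g(y) = C1 + sqrt(2)*y^4/4 - y^3/3 - 2*y^2 + sqrt(2)*y


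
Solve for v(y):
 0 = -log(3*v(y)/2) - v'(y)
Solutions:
 -Integral(1/(-log(_y) - log(3) + log(2)), (_y, v(y))) = C1 - y


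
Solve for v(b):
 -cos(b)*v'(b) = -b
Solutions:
 v(b) = C1 + Integral(b/cos(b), b)


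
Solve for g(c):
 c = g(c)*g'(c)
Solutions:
 g(c) = -sqrt(C1 + c^2)
 g(c) = sqrt(C1 + c^2)


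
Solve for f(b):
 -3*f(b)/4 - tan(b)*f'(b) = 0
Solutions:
 f(b) = C1/sin(b)^(3/4)


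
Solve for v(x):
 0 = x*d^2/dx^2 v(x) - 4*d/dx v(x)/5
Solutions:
 v(x) = C1 + C2*x^(9/5)


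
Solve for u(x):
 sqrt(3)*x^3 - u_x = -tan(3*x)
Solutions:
 u(x) = C1 + sqrt(3)*x^4/4 - log(cos(3*x))/3


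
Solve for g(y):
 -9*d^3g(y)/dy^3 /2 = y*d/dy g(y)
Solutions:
 g(y) = C1 + Integral(C2*airyai(-6^(1/3)*y/3) + C3*airybi(-6^(1/3)*y/3), y)


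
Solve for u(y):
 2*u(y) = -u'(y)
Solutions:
 u(y) = C1*exp(-2*y)


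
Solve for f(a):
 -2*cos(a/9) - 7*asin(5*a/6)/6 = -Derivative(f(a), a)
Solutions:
 f(a) = C1 + 7*a*asin(5*a/6)/6 + 7*sqrt(36 - 25*a^2)/30 + 18*sin(a/9)


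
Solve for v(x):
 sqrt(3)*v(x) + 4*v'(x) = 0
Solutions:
 v(x) = C1*exp(-sqrt(3)*x/4)


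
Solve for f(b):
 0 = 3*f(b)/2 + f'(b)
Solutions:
 f(b) = C1*exp(-3*b/2)


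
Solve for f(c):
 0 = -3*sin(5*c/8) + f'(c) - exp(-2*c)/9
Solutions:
 f(c) = C1 - 24*cos(5*c/8)/5 - exp(-2*c)/18


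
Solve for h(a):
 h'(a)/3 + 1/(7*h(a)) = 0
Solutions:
 h(a) = -sqrt(C1 - 42*a)/7
 h(a) = sqrt(C1 - 42*a)/7


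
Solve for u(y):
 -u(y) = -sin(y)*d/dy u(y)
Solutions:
 u(y) = C1*sqrt(cos(y) - 1)/sqrt(cos(y) + 1)


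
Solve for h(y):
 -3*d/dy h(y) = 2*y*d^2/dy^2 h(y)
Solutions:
 h(y) = C1 + C2/sqrt(y)


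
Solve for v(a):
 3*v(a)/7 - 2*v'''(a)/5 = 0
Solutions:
 v(a) = C3*exp(14^(2/3)*15^(1/3)*a/14) + (C1*sin(14^(2/3)*3^(5/6)*5^(1/3)*a/28) + C2*cos(14^(2/3)*3^(5/6)*5^(1/3)*a/28))*exp(-14^(2/3)*15^(1/3)*a/28)


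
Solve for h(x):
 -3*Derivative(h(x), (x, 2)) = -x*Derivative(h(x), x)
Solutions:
 h(x) = C1 + C2*erfi(sqrt(6)*x/6)


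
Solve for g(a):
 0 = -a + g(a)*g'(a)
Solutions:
 g(a) = -sqrt(C1 + a^2)
 g(a) = sqrt(C1 + a^2)


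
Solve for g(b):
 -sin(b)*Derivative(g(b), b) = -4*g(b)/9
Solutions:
 g(b) = C1*(cos(b) - 1)^(2/9)/(cos(b) + 1)^(2/9)


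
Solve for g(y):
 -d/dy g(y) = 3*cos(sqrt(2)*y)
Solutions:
 g(y) = C1 - 3*sqrt(2)*sin(sqrt(2)*y)/2


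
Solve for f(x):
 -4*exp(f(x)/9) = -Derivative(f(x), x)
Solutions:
 f(x) = 9*log(-1/(C1 + 4*x)) + 18*log(3)


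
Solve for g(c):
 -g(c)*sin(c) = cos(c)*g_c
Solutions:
 g(c) = C1*cos(c)


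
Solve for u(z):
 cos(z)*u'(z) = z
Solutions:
 u(z) = C1 + Integral(z/cos(z), z)


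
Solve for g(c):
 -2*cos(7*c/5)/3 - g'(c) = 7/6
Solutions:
 g(c) = C1 - 7*c/6 - 10*sin(7*c/5)/21


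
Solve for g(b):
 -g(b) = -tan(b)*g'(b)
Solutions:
 g(b) = C1*sin(b)


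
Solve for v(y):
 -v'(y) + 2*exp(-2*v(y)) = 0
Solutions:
 v(y) = log(-sqrt(C1 + 4*y))
 v(y) = log(C1 + 4*y)/2


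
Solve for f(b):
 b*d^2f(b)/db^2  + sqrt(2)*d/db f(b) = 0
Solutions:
 f(b) = C1 + C2*b^(1 - sqrt(2))


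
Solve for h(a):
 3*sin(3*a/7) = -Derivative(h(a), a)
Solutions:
 h(a) = C1 + 7*cos(3*a/7)


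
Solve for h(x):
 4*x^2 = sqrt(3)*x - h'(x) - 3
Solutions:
 h(x) = C1 - 4*x^3/3 + sqrt(3)*x^2/2 - 3*x


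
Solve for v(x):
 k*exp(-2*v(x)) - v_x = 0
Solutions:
 v(x) = log(-sqrt(C1 + 2*k*x))
 v(x) = log(C1 + 2*k*x)/2


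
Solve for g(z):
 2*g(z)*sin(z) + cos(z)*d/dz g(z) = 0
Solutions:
 g(z) = C1*cos(z)^2


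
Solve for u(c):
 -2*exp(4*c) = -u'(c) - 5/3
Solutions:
 u(c) = C1 - 5*c/3 + exp(4*c)/2


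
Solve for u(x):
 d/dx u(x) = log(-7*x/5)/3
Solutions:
 u(x) = C1 + x*log(-x)/3 + x*(-log(5) - 1 + log(7))/3


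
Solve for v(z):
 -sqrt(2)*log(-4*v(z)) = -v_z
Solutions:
 -sqrt(2)*Integral(1/(log(-_y) + 2*log(2)), (_y, v(z)))/2 = C1 - z


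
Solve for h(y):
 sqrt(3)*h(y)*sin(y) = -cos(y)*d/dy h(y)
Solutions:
 h(y) = C1*cos(y)^(sqrt(3))


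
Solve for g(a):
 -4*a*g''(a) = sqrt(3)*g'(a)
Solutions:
 g(a) = C1 + C2*a^(1 - sqrt(3)/4)


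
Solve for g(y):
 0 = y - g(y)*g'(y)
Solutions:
 g(y) = -sqrt(C1 + y^2)
 g(y) = sqrt(C1 + y^2)


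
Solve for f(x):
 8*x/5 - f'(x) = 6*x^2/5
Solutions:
 f(x) = C1 - 2*x^3/5 + 4*x^2/5


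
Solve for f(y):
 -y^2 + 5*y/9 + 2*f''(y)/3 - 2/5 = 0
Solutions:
 f(y) = C1 + C2*y + y^4/8 - 5*y^3/36 + 3*y^2/10


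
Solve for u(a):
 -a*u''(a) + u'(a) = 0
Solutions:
 u(a) = C1 + C2*a^2


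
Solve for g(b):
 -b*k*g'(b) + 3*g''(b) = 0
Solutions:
 g(b) = Piecewise((-sqrt(6)*sqrt(pi)*C1*erf(sqrt(6)*b*sqrt(-k)/6)/(2*sqrt(-k)) - C2, (k > 0) | (k < 0)), (-C1*b - C2, True))


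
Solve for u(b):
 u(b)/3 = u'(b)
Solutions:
 u(b) = C1*exp(b/3)


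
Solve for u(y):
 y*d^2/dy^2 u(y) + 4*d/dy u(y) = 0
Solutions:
 u(y) = C1 + C2/y^3


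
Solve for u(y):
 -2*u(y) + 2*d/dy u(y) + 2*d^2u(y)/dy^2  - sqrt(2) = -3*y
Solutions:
 u(y) = C1*exp(y*(-1 + sqrt(5))/2) + C2*exp(-y*(1 + sqrt(5))/2) + 3*y/2 - sqrt(2)/2 + 3/2


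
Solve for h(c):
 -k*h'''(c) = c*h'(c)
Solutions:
 h(c) = C1 + Integral(C2*airyai(c*(-1/k)^(1/3)) + C3*airybi(c*(-1/k)^(1/3)), c)


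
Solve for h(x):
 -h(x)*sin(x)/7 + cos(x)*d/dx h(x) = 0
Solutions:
 h(x) = C1/cos(x)^(1/7)


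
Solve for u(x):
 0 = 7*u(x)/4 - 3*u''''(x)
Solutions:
 u(x) = C1*exp(-sqrt(2)*3^(3/4)*7^(1/4)*x/6) + C2*exp(sqrt(2)*3^(3/4)*7^(1/4)*x/6) + C3*sin(sqrt(2)*3^(3/4)*7^(1/4)*x/6) + C4*cos(sqrt(2)*3^(3/4)*7^(1/4)*x/6)


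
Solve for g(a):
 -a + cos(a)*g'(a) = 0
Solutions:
 g(a) = C1 + Integral(a/cos(a), a)


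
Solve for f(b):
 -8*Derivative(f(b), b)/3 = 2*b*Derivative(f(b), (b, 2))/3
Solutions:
 f(b) = C1 + C2/b^3


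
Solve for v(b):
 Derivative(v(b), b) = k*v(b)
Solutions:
 v(b) = C1*exp(b*k)


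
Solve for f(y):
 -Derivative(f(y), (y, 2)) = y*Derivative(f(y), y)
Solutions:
 f(y) = C1 + C2*erf(sqrt(2)*y/2)


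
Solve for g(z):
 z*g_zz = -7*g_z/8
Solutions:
 g(z) = C1 + C2*z^(1/8)


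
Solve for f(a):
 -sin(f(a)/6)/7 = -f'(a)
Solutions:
 -a/7 + 3*log(cos(f(a)/6) - 1) - 3*log(cos(f(a)/6) + 1) = C1


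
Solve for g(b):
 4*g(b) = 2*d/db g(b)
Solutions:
 g(b) = C1*exp(2*b)


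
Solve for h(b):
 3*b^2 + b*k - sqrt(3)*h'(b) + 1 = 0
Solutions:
 h(b) = C1 + sqrt(3)*b^3/3 + sqrt(3)*b^2*k/6 + sqrt(3)*b/3


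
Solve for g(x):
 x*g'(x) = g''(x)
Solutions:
 g(x) = C1 + C2*erfi(sqrt(2)*x/2)


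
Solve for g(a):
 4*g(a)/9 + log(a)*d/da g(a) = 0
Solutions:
 g(a) = C1*exp(-4*li(a)/9)


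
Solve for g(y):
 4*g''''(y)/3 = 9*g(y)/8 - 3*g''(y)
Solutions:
 g(y) = C1*exp(-sqrt(6)*y*sqrt(-3 + sqrt(15))/4) + C2*exp(sqrt(6)*y*sqrt(-3 + sqrt(15))/4) + C3*sin(sqrt(6)*y*sqrt(3 + sqrt(15))/4) + C4*cos(sqrt(6)*y*sqrt(3 + sqrt(15))/4)


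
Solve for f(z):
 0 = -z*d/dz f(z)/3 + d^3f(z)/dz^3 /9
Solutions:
 f(z) = C1 + Integral(C2*airyai(3^(1/3)*z) + C3*airybi(3^(1/3)*z), z)


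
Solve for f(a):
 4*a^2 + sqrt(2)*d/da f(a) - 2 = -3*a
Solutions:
 f(a) = C1 - 2*sqrt(2)*a^3/3 - 3*sqrt(2)*a^2/4 + sqrt(2)*a


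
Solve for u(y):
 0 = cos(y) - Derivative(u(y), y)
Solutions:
 u(y) = C1 + sin(y)


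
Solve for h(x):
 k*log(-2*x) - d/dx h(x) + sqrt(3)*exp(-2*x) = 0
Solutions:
 h(x) = C1 + k*x*log(-x) + k*x*(-1 + log(2)) - sqrt(3)*exp(-2*x)/2


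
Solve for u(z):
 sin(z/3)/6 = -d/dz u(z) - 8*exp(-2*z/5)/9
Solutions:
 u(z) = C1 + cos(z/3)/2 + 20*exp(-2*z/5)/9


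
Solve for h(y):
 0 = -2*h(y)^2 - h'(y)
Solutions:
 h(y) = 1/(C1 + 2*y)


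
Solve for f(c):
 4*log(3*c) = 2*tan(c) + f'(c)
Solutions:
 f(c) = C1 + 4*c*log(c) - 4*c + 4*c*log(3) + 2*log(cos(c))


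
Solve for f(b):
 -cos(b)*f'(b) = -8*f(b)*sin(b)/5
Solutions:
 f(b) = C1/cos(b)^(8/5)


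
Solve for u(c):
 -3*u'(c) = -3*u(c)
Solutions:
 u(c) = C1*exp(c)


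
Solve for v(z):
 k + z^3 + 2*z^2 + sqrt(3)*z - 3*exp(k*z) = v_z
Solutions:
 v(z) = C1 + k*z + z^4/4 + 2*z^3/3 + sqrt(3)*z^2/2 - 3*exp(k*z)/k


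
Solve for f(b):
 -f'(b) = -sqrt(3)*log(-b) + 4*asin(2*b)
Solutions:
 f(b) = C1 + sqrt(3)*b*(log(-b) - 1) - 4*b*asin(2*b) - 2*sqrt(1 - 4*b^2)


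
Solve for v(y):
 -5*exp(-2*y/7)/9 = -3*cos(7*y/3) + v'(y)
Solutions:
 v(y) = C1 + 9*sin(7*y/3)/7 + 35*exp(-2*y/7)/18


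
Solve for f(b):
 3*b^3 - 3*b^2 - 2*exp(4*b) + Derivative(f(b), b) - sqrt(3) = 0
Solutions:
 f(b) = C1 - 3*b^4/4 + b^3 + sqrt(3)*b + exp(4*b)/2


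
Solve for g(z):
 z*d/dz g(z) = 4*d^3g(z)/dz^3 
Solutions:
 g(z) = C1 + Integral(C2*airyai(2^(1/3)*z/2) + C3*airybi(2^(1/3)*z/2), z)


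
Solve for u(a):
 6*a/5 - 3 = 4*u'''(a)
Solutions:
 u(a) = C1 + C2*a + C3*a^2 + a^4/80 - a^3/8


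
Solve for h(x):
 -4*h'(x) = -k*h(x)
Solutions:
 h(x) = C1*exp(k*x/4)


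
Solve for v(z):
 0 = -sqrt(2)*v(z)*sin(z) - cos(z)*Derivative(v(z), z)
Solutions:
 v(z) = C1*cos(z)^(sqrt(2))


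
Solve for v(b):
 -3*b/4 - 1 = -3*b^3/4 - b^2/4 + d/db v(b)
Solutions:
 v(b) = C1 + 3*b^4/16 + b^3/12 - 3*b^2/8 - b


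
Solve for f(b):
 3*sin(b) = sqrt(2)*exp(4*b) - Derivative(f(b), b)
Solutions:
 f(b) = C1 + sqrt(2)*exp(4*b)/4 + 3*cos(b)


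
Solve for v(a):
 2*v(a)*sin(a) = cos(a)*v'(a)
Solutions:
 v(a) = C1/cos(a)^2


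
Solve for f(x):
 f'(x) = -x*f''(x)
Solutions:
 f(x) = C1 + C2*log(x)


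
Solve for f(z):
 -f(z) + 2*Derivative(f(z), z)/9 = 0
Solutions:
 f(z) = C1*exp(9*z/2)


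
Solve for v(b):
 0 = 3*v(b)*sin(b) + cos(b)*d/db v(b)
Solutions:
 v(b) = C1*cos(b)^3


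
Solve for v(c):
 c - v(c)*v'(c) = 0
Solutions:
 v(c) = -sqrt(C1 + c^2)
 v(c) = sqrt(C1 + c^2)


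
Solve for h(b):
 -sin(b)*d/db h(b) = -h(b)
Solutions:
 h(b) = C1*sqrt(cos(b) - 1)/sqrt(cos(b) + 1)


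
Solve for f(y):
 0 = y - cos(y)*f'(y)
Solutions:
 f(y) = C1 + Integral(y/cos(y), y)


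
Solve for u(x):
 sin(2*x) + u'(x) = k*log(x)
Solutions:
 u(x) = C1 + k*x*(log(x) - 1) + cos(2*x)/2


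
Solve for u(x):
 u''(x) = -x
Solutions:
 u(x) = C1 + C2*x - x^3/6


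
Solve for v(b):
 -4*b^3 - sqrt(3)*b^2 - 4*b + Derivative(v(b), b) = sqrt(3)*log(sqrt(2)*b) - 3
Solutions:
 v(b) = C1 + b^4 + sqrt(3)*b^3/3 + 2*b^2 + sqrt(3)*b*log(b) - 3*b - sqrt(3)*b + sqrt(3)*b*log(2)/2


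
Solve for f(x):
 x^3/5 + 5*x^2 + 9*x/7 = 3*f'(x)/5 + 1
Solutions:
 f(x) = C1 + x^4/12 + 25*x^3/9 + 15*x^2/14 - 5*x/3


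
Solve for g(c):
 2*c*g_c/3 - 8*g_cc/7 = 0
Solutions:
 g(c) = C1 + C2*erfi(sqrt(42)*c/12)


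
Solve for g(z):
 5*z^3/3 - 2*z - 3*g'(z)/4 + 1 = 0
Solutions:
 g(z) = C1 + 5*z^4/9 - 4*z^2/3 + 4*z/3


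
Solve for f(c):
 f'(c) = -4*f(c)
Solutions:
 f(c) = C1*exp(-4*c)


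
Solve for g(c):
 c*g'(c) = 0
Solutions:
 g(c) = C1


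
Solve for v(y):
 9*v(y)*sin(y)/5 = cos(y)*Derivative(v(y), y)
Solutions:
 v(y) = C1/cos(y)^(9/5)


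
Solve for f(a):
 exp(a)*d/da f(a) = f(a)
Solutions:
 f(a) = C1*exp(-exp(-a))


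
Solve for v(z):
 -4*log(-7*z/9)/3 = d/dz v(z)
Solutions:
 v(z) = C1 - 4*z*log(-z)/3 + 4*z*(-log(7) + 1 + 2*log(3))/3


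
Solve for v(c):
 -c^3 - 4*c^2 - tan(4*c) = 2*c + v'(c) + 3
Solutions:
 v(c) = C1 - c^4/4 - 4*c^3/3 - c^2 - 3*c + log(cos(4*c))/4


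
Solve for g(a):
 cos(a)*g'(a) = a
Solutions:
 g(a) = C1 + Integral(a/cos(a), a)


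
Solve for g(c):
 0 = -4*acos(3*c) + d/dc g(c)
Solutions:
 g(c) = C1 + 4*c*acos(3*c) - 4*sqrt(1 - 9*c^2)/3


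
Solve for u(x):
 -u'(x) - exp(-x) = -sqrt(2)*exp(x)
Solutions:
 u(x) = C1 + sqrt(2)*exp(x) + exp(-x)


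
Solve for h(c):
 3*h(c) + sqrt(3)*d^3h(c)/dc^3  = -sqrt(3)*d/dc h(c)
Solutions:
 h(c) = C1*exp(2^(1/3)*sqrt(3)*c*(-2/(9 + sqrt(85))^(1/3) + 2^(1/3)*(9 + sqrt(85))^(1/3))/12)*sin(2^(1/3)*c*(2/(9 + sqrt(85))^(1/3) + 2^(1/3)*(9 + sqrt(85))^(1/3))/4) + C2*exp(2^(1/3)*sqrt(3)*c*(-2/(9 + sqrt(85))^(1/3) + 2^(1/3)*(9 + sqrt(85))^(1/3))/12)*cos(2^(1/3)*c*(2/(9 + sqrt(85))^(1/3) + 2^(1/3)*(9 + sqrt(85))^(1/3))/4) + C3*exp(-2^(1/3)*sqrt(3)*c*(-2/(9 + sqrt(85))^(1/3) + 2^(1/3)*(9 + sqrt(85))^(1/3))/6)


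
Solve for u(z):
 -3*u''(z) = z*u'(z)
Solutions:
 u(z) = C1 + C2*erf(sqrt(6)*z/6)


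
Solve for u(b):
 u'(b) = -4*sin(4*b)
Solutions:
 u(b) = C1 + cos(4*b)


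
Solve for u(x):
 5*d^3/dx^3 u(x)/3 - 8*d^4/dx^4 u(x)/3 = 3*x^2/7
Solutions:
 u(x) = C1 + C2*x + C3*x^2 + C4*exp(5*x/8) + 3*x^5/700 + 6*x^4/175 + 192*x^3/875


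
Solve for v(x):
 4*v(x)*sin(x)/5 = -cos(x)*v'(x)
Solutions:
 v(x) = C1*cos(x)^(4/5)


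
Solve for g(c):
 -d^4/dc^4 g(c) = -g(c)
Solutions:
 g(c) = C1*exp(-c) + C2*exp(c) + C3*sin(c) + C4*cos(c)


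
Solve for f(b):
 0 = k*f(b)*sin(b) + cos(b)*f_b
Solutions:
 f(b) = C1*exp(k*log(cos(b)))


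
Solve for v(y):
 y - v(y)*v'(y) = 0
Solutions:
 v(y) = -sqrt(C1 + y^2)
 v(y) = sqrt(C1 + y^2)


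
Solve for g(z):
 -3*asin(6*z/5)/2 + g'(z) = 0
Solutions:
 g(z) = C1 + 3*z*asin(6*z/5)/2 + sqrt(25 - 36*z^2)/4


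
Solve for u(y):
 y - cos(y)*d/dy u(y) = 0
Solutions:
 u(y) = C1 + Integral(y/cos(y), y)


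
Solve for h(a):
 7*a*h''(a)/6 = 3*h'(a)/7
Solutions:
 h(a) = C1 + C2*a^(67/49)


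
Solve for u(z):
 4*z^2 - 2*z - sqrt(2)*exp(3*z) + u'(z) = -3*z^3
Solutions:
 u(z) = C1 - 3*z^4/4 - 4*z^3/3 + z^2 + sqrt(2)*exp(3*z)/3


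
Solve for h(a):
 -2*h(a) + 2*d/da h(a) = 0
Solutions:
 h(a) = C1*exp(a)


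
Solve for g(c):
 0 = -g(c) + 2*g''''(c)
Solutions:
 g(c) = C1*exp(-2^(3/4)*c/2) + C2*exp(2^(3/4)*c/2) + C3*sin(2^(3/4)*c/2) + C4*cos(2^(3/4)*c/2)


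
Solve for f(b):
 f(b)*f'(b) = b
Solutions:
 f(b) = -sqrt(C1 + b^2)
 f(b) = sqrt(C1 + b^2)


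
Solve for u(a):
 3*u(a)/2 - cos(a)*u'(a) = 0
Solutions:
 u(a) = C1*(sin(a) + 1)^(3/4)/(sin(a) - 1)^(3/4)


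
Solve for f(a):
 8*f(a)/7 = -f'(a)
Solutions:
 f(a) = C1*exp(-8*a/7)


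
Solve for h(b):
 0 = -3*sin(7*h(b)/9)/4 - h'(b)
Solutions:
 3*b/4 + 9*log(cos(7*h(b)/9) - 1)/14 - 9*log(cos(7*h(b)/9) + 1)/14 = C1


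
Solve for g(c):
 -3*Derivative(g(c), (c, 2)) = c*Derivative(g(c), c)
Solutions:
 g(c) = C1 + C2*erf(sqrt(6)*c/6)


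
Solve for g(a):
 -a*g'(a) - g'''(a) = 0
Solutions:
 g(a) = C1 + Integral(C2*airyai(-a) + C3*airybi(-a), a)


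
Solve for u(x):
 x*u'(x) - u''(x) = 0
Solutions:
 u(x) = C1 + C2*erfi(sqrt(2)*x/2)


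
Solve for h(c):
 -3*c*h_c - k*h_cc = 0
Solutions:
 h(c) = C1 + C2*sqrt(k)*erf(sqrt(6)*c*sqrt(1/k)/2)


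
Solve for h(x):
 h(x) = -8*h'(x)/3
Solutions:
 h(x) = C1*exp(-3*x/8)


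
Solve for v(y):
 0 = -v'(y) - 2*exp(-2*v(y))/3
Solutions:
 v(y) = log(-sqrt(C1 - 12*y)) - log(3)
 v(y) = log(C1 - 12*y)/2 - log(3)


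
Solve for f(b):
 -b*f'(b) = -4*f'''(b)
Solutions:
 f(b) = C1 + Integral(C2*airyai(2^(1/3)*b/2) + C3*airybi(2^(1/3)*b/2), b)


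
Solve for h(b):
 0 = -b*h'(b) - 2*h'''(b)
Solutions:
 h(b) = C1 + Integral(C2*airyai(-2^(2/3)*b/2) + C3*airybi(-2^(2/3)*b/2), b)


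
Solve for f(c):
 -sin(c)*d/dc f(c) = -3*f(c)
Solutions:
 f(c) = C1*(cos(c) - 1)^(3/2)/(cos(c) + 1)^(3/2)


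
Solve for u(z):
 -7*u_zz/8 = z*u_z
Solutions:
 u(z) = C1 + C2*erf(2*sqrt(7)*z/7)


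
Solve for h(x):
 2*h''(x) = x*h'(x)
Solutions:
 h(x) = C1 + C2*erfi(x/2)


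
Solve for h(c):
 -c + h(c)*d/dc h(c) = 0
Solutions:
 h(c) = -sqrt(C1 + c^2)
 h(c) = sqrt(C1 + c^2)


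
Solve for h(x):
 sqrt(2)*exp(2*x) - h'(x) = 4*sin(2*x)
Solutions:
 h(x) = C1 + sqrt(2)*exp(2*x)/2 + 2*cos(2*x)


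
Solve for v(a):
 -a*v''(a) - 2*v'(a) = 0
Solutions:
 v(a) = C1 + C2/a


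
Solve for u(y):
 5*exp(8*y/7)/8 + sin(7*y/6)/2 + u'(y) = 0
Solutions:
 u(y) = C1 - 35*exp(8*y/7)/64 + 3*cos(7*y/6)/7


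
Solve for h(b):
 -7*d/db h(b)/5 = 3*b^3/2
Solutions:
 h(b) = C1 - 15*b^4/56


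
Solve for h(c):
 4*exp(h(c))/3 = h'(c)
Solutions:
 h(c) = log(-1/(C1 + 4*c)) + log(3)


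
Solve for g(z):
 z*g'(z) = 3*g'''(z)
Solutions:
 g(z) = C1 + Integral(C2*airyai(3^(2/3)*z/3) + C3*airybi(3^(2/3)*z/3), z)


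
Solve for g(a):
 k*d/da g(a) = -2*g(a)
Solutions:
 g(a) = C1*exp(-2*a/k)


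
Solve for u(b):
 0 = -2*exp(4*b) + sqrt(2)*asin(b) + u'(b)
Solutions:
 u(b) = C1 - sqrt(2)*(b*asin(b) + sqrt(1 - b^2)) + exp(4*b)/2


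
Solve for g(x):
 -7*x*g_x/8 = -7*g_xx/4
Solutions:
 g(x) = C1 + C2*erfi(x/2)


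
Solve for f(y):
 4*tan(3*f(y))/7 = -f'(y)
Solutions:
 f(y) = -asin(C1*exp(-12*y/7))/3 + pi/3
 f(y) = asin(C1*exp(-12*y/7))/3


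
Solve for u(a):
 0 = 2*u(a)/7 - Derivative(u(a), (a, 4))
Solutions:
 u(a) = C1*exp(-2^(1/4)*7^(3/4)*a/7) + C2*exp(2^(1/4)*7^(3/4)*a/7) + C3*sin(2^(1/4)*7^(3/4)*a/7) + C4*cos(2^(1/4)*7^(3/4)*a/7)


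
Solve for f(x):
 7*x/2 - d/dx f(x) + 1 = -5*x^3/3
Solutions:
 f(x) = C1 + 5*x^4/12 + 7*x^2/4 + x


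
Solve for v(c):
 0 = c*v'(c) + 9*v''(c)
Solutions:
 v(c) = C1 + C2*erf(sqrt(2)*c/6)


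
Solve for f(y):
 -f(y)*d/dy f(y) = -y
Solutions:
 f(y) = -sqrt(C1 + y^2)
 f(y) = sqrt(C1 + y^2)


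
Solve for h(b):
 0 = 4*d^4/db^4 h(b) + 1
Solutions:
 h(b) = C1 + C2*b + C3*b^2 + C4*b^3 - b^4/96


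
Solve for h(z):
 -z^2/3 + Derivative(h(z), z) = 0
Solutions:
 h(z) = C1 + z^3/9


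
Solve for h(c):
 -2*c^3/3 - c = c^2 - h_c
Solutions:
 h(c) = C1 + c^4/6 + c^3/3 + c^2/2


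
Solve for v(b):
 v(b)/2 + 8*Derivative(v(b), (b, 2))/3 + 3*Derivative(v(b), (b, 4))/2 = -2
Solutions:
 v(b) = C1*sin(b*sqrt(8 - sqrt(37))/3) + C2*sin(b*sqrt(sqrt(37) + 8)/3) + C3*cos(b*sqrt(8 - sqrt(37))/3) + C4*cos(b*sqrt(sqrt(37) + 8)/3) - 4


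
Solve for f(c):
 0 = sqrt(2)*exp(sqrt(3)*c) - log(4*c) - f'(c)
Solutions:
 f(c) = C1 - c*log(c) + c*(1 - 2*log(2)) + sqrt(6)*exp(sqrt(3)*c)/3


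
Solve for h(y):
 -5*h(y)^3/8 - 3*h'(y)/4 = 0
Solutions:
 h(y) = -sqrt(3)*sqrt(-1/(C1 - 5*y))
 h(y) = sqrt(3)*sqrt(-1/(C1 - 5*y))


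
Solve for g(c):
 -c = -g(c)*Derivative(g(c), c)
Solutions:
 g(c) = -sqrt(C1 + c^2)
 g(c) = sqrt(C1 + c^2)


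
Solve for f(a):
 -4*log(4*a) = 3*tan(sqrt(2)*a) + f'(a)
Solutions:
 f(a) = C1 - 4*a*log(a) - 8*a*log(2) + 4*a + 3*sqrt(2)*log(cos(sqrt(2)*a))/2


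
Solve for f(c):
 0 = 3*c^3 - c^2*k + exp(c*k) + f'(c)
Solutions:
 f(c) = C1 - 3*c^4/4 + c^3*k/3 - exp(c*k)/k


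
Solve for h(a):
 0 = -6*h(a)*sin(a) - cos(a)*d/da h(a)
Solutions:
 h(a) = C1*cos(a)^6


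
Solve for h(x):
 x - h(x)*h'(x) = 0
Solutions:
 h(x) = -sqrt(C1 + x^2)
 h(x) = sqrt(C1 + x^2)


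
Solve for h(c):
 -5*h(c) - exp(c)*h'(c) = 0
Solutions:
 h(c) = C1*exp(5*exp(-c))


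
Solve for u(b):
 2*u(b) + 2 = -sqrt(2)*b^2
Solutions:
 u(b) = -sqrt(2)*b^2/2 - 1


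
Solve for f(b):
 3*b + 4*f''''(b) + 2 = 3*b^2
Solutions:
 f(b) = C1 + C2*b + C3*b^2 + C4*b^3 + b^6/480 - b^5/160 - b^4/48


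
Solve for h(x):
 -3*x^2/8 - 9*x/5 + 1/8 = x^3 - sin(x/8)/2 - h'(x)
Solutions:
 h(x) = C1 + x^4/4 + x^3/8 + 9*x^2/10 - x/8 + 4*cos(x/8)


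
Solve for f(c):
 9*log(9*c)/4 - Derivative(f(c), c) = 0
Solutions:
 f(c) = C1 + 9*c*log(c)/4 - 9*c/4 + 9*c*log(3)/2


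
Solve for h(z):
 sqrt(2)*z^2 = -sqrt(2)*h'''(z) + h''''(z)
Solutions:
 h(z) = C1 + C2*z + C3*z^2 + C4*exp(sqrt(2)*z) - z^5/60 - sqrt(2)*z^4/24 - z^3/6


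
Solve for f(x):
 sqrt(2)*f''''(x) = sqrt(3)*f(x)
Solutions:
 f(x) = C1*exp(-2^(7/8)*3^(1/8)*x/2) + C2*exp(2^(7/8)*3^(1/8)*x/2) + C3*sin(2^(7/8)*3^(1/8)*x/2) + C4*cos(2^(7/8)*3^(1/8)*x/2)


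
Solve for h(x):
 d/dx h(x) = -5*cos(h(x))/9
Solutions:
 5*x/9 - log(sin(h(x)) - 1)/2 + log(sin(h(x)) + 1)/2 = C1


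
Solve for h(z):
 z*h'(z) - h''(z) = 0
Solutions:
 h(z) = C1 + C2*erfi(sqrt(2)*z/2)


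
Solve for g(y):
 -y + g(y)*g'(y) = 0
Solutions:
 g(y) = -sqrt(C1 + y^2)
 g(y) = sqrt(C1 + y^2)


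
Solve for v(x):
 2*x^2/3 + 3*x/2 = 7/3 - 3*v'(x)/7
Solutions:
 v(x) = C1 - 14*x^3/27 - 7*x^2/4 + 49*x/9


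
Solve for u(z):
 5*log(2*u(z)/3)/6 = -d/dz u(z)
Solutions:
 6*Integral(1/(log(_y) - log(3) + log(2)), (_y, u(z)))/5 = C1 - z


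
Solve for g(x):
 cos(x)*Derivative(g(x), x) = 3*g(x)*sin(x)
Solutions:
 g(x) = C1/cos(x)^3


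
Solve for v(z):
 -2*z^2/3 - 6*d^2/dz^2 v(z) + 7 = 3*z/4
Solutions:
 v(z) = C1 + C2*z - z^4/108 - z^3/48 + 7*z^2/12


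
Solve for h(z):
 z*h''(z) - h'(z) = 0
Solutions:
 h(z) = C1 + C2*z^2


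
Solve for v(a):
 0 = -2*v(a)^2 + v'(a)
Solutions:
 v(a) = -1/(C1 + 2*a)


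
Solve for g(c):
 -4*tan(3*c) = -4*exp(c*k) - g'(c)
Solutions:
 g(c) = C1 - 4*Piecewise((exp(c*k)/k, Ne(k, 0)), (c, True)) - 4*log(cos(3*c))/3


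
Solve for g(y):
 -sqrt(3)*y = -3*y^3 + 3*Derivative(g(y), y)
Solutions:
 g(y) = C1 + y^4/4 - sqrt(3)*y^2/6


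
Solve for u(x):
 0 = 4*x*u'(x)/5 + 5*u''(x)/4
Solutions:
 u(x) = C1 + C2*erf(2*sqrt(2)*x/5)


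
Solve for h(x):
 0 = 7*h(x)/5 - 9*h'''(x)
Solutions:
 h(x) = C3*exp(525^(1/3)*x/15) + (C1*sin(175^(1/3)*3^(5/6)*x/30) + C2*cos(175^(1/3)*3^(5/6)*x/30))*exp(-525^(1/3)*x/30)


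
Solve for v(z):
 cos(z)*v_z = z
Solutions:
 v(z) = C1 + Integral(z/cos(z), z)


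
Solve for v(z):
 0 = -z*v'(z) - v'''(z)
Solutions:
 v(z) = C1 + Integral(C2*airyai(-z) + C3*airybi(-z), z)


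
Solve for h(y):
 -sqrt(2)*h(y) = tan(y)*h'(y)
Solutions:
 h(y) = C1/sin(y)^(sqrt(2))


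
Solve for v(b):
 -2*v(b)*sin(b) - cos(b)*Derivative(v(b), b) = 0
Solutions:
 v(b) = C1*cos(b)^2


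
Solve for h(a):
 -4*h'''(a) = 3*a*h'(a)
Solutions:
 h(a) = C1 + Integral(C2*airyai(-6^(1/3)*a/2) + C3*airybi(-6^(1/3)*a/2), a)


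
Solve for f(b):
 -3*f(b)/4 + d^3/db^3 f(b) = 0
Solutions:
 f(b) = C3*exp(6^(1/3)*b/2) + (C1*sin(2^(1/3)*3^(5/6)*b/4) + C2*cos(2^(1/3)*3^(5/6)*b/4))*exp(-6^(1/3)*b/4)


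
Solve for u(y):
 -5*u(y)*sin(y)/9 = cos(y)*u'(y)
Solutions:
 u(y) = C1*cos(y)^(5/9)


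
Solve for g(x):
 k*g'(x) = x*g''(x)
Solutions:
 g(x) = C1 + x^(re(k) + 1)*(C2*sin(log(x)*Abs(im(k))) + C3*cos(log(x)*im(k)))


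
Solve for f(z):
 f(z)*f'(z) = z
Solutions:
 f(z) = -sqrt(C1 + z^2)
 f(z) = sqrt(C1 + z^2)


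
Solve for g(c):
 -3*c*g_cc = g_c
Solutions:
 g(c) = C1 + C2*c^(2/3)


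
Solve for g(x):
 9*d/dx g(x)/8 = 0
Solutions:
 g(x) = C1


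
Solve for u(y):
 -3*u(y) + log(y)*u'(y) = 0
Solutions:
 u(y) = C1*exp(3*li(y))


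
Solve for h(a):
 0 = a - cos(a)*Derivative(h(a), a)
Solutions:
 h(a) = C1 + Integral(a/cos(a), a)


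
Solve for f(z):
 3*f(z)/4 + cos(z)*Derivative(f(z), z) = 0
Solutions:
 f(z) = C1*(sin(z) - 1)^(3/8)/(sin(z) + 1)^(3/8)


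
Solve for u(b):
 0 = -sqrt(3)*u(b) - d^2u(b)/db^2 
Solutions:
 u(b) = C1*sin(3^(1/4)*b) + C2*cos(3^(1/4)*b)


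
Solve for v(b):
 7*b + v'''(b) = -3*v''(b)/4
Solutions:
 v(b) = C1 + C2*b + C3*exp(-3*b/4) - 14*b^3/9 + 56*b^2/9


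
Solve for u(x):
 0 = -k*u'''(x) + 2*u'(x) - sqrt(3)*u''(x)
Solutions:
 u(x) = C1 + C2*exp(x*(sqrt(8*k + 3) - sqrt(3))/(2*k)) + C3*exp(-x*(sqrt(8*k + 3) + sqrt(3))/(2*k))


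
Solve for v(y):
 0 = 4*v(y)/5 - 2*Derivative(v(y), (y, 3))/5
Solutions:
 v(y) = C3*exp(2^(1/3)*y) + (C1*sin(2^(1/3)*sqrt(3)*y/2) + C2*cos(2^(1/3)*sqrt(3)*y/2))*exp(-2^(1/3)*y/2)


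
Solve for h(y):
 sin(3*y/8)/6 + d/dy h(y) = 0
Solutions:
 h(y) = C1 + 4*cos(3*y/8)/9


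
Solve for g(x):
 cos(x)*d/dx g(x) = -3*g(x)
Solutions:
 g(x) = C1*(sin(x) - 1)^(3/2)/(sin(x) + 1)^(3/2)


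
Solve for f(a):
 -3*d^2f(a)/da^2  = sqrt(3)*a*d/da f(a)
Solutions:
 f(a) = C1 + C2*erf(sqrt(2)*3^(3/4)*a/6)


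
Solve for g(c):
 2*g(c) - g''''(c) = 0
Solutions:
 g(c) = C1*exp(-2^(1/4)*c) + C2*exp(2^(1/4)*c) + C3*sin(2^(1/4)*c) + C4*cos(2^(1/4)*c)


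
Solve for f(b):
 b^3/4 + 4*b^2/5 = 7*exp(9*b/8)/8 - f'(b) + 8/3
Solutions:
 f(b) = C1 - b^4/16 - 4*b^3/15 + 8*b/3 + 7*exp(9*b/8)/9


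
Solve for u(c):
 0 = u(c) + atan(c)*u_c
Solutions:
 u(c) = C1*exp(-Integral(1/atan(c), c))


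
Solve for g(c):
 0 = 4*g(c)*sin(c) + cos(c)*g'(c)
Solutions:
 g(c) = C1*cos(c)^4


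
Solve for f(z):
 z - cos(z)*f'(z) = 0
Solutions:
 f(z) = C1 + Integral(z/cos(z), z)


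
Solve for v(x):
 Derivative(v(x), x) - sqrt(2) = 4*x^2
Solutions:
 v(x) = C1 + 4*x^3/3 + sqrt(2)*x


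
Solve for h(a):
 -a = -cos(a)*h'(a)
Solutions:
 h(a) = C1 + Integral(a/cos(a), a)


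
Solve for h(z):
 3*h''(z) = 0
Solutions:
 h(z) = C1 + C2*z


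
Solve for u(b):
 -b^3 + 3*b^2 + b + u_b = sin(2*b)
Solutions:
 u(b) = C1 + b^4/4 - b^3 - b^2/2 - cos(2*b)/2


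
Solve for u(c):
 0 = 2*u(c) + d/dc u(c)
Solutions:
 u(c) = C1*exp(-2*c)


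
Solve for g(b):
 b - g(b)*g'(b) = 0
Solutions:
 g(b) = -sqrt(C1 + b^2)
 g(b) = sqrt(C1 + b^2)


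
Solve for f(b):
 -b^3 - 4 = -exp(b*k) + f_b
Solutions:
 f(b) = C1 - b^4/4 - 4*b + exp(b*k)/k


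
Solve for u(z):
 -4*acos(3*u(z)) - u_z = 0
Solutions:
 Integral(1/acos(3*_y), (_y, u(z))) = C1 - 4*z


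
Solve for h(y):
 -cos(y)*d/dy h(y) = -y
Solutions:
 h(y) = C1 + Integral(y/cos(y), y)


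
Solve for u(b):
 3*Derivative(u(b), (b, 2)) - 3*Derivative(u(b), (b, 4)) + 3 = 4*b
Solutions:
 u(b) = C1 + C2*b + C3*exp(-b) + C4*exp(b) + 2*b^3/9 - b^2/2


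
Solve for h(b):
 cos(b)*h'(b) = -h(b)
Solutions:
 h(b) = C1*sqrt(sin(b) - 1)/sqrt(sin(b) + 1)


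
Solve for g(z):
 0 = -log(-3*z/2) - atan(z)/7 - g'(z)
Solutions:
 g(z) = C1 - z*log(-z) - z*atan(z)/7 - z*log(3) + z*log(2) + z + log(z^2 + 1)/14


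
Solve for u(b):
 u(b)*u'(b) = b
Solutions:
 u(b) = -sqrt(C1 + b^2)
 u(b) = sqrt(C1 + b^2)


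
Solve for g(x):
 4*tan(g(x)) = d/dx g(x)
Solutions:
 g(x) = pi - asin(C1*exp(4*x))
 g(x) = asin(C1*exp(4*x))


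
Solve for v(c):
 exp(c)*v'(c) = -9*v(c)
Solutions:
 v(c) = C1*exp(9*exp(-c))


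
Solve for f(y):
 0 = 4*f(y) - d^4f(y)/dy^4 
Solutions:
 f(y) = C1*exp(-sqrt(2)*y) + C2*exp(sqrt(2)*y) + C3*sin(sqrt(2)*y) + C4*cos(sqrt(2)*y)


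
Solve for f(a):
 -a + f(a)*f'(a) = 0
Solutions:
 f(a) = -sqrt(C1 + a^2)
 f(a) = sqrt(C1 + a^2)


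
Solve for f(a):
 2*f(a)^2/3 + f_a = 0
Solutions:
 f(a) = 3/(C1 + 2*a)


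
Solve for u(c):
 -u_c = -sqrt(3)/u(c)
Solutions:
 u(c) = -sqrt(C1 + 2*sqrt(3)*c)
 u(c) = sqrt(C1 + 2*sqrt(3)*c)


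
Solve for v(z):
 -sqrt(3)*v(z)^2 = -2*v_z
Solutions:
 v(z) = -2/(C1 + sqrt(3)*z)


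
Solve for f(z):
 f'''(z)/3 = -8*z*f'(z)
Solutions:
 f(z) = C1 + Integral(C2*airyai(-2*3^(1/3)*z) + C3*airybi(-2*3^(1/3)*z), z)


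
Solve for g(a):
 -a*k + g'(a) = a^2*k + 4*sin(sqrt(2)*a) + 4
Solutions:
 g(a) = C1 + a^3*k/3 + a^2*k/2 + 4*a - 2*sqrt(2)*cos(sqrt(2)*a)


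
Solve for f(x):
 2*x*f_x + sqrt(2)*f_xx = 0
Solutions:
 f(x) = C1 + C2*erf(2^(3/4)*x/2)


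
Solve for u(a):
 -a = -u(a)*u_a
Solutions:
 u(a) = -sqrt(C1 + a^2)
 u(a) = sqrt(C1 + a^2)


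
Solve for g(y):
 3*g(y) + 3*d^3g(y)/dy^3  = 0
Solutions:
 g(y) = C3*exp(-y) + (C1*sin(sqrt(3)*y/2) + C2*cos(sqrt(3)*y/2))*exp(y/2)


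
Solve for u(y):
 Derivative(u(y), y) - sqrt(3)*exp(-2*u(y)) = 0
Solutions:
 u(y) = log(-sqrt(C1 + 2*sqrt(3)*y))
 u(y) = log(C1 + 2*sqrt(3)*y)/2


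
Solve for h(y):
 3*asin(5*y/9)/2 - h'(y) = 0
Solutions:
 h(y) = C1 + 3*y*asin(5*y/9)/2 + 3*sqrt(81 - 25*y^2)/10


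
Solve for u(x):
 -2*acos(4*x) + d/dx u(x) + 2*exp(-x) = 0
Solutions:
 u(x) = C1 + 2*x*acos(4*x) - sqrt(1 - 16*x^2)/2 + 2*exp(-x)


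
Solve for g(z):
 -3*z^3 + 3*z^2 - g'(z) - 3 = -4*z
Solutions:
 g(z) = C1 - 3*z^4/4 + z^3 + 2*z^2 - 3*z


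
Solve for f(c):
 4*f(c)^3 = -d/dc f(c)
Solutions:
 f(c) = -sqrt(2)*sqrt(-1/(C1 - 4*c))/2
 f(c) = sqrt(2)*sqrt(-1/(C1 - 4*c))/2


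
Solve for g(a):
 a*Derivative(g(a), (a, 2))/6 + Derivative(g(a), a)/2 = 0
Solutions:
 g(a) = C1 + C2/a^2


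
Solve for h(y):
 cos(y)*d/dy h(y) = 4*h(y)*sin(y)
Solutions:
 h(y) = C1/cos(y)^4


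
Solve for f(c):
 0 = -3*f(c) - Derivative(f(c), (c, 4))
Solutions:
 f(c) = (C1*sin(sqrt(2)*3^(1/4)*c/2) + C2*cos(sqrt(2)*3^(1/4)*c/2))*exp(-sqrt(2)*3^(1/4)*c/2) + (C3*sin(sqrt(2)*3^(1/4)*c/2) + C4*cos(sqrt(2)*3^(1/4)*c/2))*exp(sqrt(2)*3^(1/4)*c/2)


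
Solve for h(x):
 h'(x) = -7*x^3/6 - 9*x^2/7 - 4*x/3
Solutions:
 h(x) = C1 - 7*x^4/24 - 3*x^3/7 - 2*x^2/3


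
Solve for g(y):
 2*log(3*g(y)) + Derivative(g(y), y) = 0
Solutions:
 Integral(1/(log(_y) + log(3)), (_y, g(y)))/2 = C1 - y


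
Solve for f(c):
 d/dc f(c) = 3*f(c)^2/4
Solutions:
 f(c) = -4/(C1 + 3*c)


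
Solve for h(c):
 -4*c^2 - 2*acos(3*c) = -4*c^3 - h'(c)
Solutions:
 h(c) = C1 - c^4 + 4*c^3/3 + 2*c*acos(3*c) - 2*sqrt(1 - 9*c^2)/3


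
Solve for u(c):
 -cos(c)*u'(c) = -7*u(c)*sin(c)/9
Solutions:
 u(c) = C1/cos(c)^(7/9)


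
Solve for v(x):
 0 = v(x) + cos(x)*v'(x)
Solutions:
 v(x) = C1*sqrt(sin(x) - 1)/sqrt(sin(x) + 1)


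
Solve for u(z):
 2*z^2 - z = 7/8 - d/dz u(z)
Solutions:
 u(z) = C1 - 2*z^3/3 + z^2/2 + 7*z/8


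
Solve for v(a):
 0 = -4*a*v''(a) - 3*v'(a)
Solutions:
 v(a) = C1 + C2*a^(1/4)


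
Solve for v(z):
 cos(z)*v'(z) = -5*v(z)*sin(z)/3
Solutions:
 v(z) = C1*cos(z)^(5/3)


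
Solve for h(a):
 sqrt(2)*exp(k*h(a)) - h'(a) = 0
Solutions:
 h(a) = Piecewise((log(-1/(C1*k + sqrt(2)*a*k))/k, Ne(k, 0)), (nan, True))
 h(a) = Piecewise((C1 + sqrt(2)*a, Eq(k, 0)), (nan, True))


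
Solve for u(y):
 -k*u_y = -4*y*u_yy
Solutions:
 u(y) = C1 + y^(re(k)/4 + 1)*(C2*sin(log(y)*Abs(im(k))/4) + C3*cos(log(y)*im(k)/4))


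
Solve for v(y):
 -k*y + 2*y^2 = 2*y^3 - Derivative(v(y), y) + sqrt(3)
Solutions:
 v(y) = C1 + k*y^2/2 + y^4/2 - 2*y^3/3 + sqrt(3)*y


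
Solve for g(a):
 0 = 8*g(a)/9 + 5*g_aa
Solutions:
 g(a) = C1*sin(2*sqrt(10)*a/15) + C2*cos(2*sqrt(10)*a/15)


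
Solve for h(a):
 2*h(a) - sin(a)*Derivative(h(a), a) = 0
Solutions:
 h(a) = C1*(cos(a) - 1)/(cos(a) + 1)


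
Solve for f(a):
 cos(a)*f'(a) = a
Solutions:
 f(a) = C1 + Integral(a/cos(a), a)


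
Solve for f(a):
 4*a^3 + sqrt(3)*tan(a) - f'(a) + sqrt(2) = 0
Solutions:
 f(a) = C1 + a^4 + sqrt(2)*a - sqrt(3)*log(cos(a))


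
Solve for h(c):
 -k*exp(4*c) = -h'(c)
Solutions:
 h(c) = C1 + k*exp(4*c)/4


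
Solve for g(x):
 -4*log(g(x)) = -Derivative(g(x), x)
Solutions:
 li(g(x)) = C1 + 4*x


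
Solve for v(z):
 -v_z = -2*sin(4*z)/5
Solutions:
 v(z) = C1 - cos(4*z)/10


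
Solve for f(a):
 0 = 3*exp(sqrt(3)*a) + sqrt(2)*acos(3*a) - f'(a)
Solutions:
 f(a) = C1 + sqrt(2)*(a*acos(3*a) - sqrt(1 - 9*a^2)/3) + sqrt(3)*exp(sqrt(3)*a)


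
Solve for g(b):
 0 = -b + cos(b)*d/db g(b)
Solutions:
 g(b) = C1 + Integral(b/cos(b), b)


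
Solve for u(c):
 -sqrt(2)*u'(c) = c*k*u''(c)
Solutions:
 u(c) = C1 + c^(((re(k) - sqrt(2))*re(k) + im(k)^2)/(re(k)^2 + im(k)^2))*(C2*sin(sqrt(2)*log(c)*Abs(im(k))/(re(k)^2 + im(k)^2)) + C3*cos(sqrt(2)*log(c)*im(k)/(re(k)^2 + im(k)^2)))


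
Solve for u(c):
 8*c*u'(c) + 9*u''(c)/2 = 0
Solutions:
 u(c) = C1 + C2*erf(2*sqrt(2)*c/3)


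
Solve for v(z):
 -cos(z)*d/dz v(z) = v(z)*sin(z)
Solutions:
 v(z) = C1*cos(z)


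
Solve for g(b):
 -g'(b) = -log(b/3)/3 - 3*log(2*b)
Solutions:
 g(b) = C1 + 10*b*log(b)/3 - 10*b/3 - b*log(3)/3 + 3*b*log(2)


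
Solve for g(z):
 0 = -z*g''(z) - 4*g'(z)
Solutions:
 g(z) = C1 + C2/z^3


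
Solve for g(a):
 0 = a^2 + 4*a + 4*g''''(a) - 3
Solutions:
 g(a) = C1 + C2*a + C3*a^2 + C4*a^3 - a^6/1440 - a^5/120 + a^4/32


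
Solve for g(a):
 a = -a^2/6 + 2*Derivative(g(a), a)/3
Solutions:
 g(a) = C1 + a^3/12 + 3*a^2/4


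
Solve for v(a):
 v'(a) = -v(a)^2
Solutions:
 v(a) = 1/(C1 + a)


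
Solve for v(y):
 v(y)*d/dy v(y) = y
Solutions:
 v(y) = -sqrt(C1 + y^2)
 v(y) = sqrt(C1 + y^2)


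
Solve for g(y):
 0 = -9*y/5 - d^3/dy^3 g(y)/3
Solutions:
 g(y) = C1 + C2*y + C3*y^2 - 9*y^4/40


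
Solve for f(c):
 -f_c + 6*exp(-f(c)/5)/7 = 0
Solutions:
 f(c) = 5*log(C1 + 6*c/35)


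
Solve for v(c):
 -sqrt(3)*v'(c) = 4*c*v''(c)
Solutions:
 v(c) = C1 + C2*c^(1 - sqrt(3)/4)


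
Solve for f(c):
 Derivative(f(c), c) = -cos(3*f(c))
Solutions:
 f(c) = -asin((C1 + exp(6*c))/(C1 - exp(6*c)))/3 + pi/3
 f(c) = asin((C1 + exp(6*c))/(C1 - exp(6*c)))/3


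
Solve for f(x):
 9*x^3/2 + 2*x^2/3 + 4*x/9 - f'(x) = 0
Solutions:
 f(x) = C1 + 9*x^4/8 + 2*x^3/9 + 2*x^2/9


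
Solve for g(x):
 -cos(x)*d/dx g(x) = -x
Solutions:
 g(x) = C1 + Integral(x/cos(x), x)


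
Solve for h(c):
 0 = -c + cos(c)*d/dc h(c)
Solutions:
 h(c) = C1 + Integral(c/cos(c), c)


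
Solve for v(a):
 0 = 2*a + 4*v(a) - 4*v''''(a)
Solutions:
 v(a) = C1*exp(-a) + C2*exp(a) + C3*sin(a) + C4*cos(a) - a/2


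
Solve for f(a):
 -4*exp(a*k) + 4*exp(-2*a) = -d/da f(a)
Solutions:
 f(a) = C1 + 2*exp(-2*a) + 4*exp(a*k)/k


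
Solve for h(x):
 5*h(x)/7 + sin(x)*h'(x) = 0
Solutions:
 h(x) = C1*(cos(x) + 1)^(5/14)/(cos(x) - 1)^(5/14)


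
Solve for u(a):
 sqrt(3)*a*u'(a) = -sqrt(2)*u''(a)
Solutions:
 u(a) = C1 + C2*erf(6^(1/4)*a/2)


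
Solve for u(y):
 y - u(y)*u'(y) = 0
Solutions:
 u(y) = -sqrt(C1 + y^2)
 u(y) = sqrt(C1 + y^2)


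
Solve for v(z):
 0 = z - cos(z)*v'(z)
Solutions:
 v(z) = C1 + Integral(z/cos(z), z)


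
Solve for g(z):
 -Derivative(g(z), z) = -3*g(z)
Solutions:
 g(z) = C1*exp(3*z)


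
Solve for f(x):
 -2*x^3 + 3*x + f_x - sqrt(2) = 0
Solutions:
 f(x) = C1 + x^4/2 - 3*x^2/2 + sqrt(2)*x


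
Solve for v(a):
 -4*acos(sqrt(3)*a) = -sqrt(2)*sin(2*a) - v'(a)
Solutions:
 v(a) = C1 + 4*a*acos(sqrt(3)*a) - 4*sqrt(3)*sqrt(1 - 3*a^2)/3 + sqrt(2)*cos(2*a)/2


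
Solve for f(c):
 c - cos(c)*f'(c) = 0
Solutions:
 f(c) = C1 + Integral(c/cos(c), c)


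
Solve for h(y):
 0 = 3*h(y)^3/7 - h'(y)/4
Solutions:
 h(y) = -sqrt(14)*sqrt(-1/(C1 + 12*y))/2
 h(y) = sqrt(14)*sqrt(-1/(C1 + 12*y))/2


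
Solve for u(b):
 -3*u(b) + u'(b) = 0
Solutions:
 u(b) = C1*exp(3*b)


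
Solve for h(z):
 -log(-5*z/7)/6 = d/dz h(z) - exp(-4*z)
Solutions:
 h(z) = C1 - z*log(-z)/6 + z*(-log(5) + 1 + log(7))/6 - exp(-4*z)/4


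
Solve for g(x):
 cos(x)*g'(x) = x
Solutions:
 g(x) = C1 + Integral(x/cos(x), x)


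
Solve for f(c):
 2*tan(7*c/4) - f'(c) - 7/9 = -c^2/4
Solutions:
 f(c) = C1 + c^3/12 - 7*c/9 - 8*log(cos(7*c/4))/7


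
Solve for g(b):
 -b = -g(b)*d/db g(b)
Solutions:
 g(b) = -sqrt(C1 + b^2)
 g(b) = sqrt(C1 + b^2)


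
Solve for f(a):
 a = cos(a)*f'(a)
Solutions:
 f(a) = C1 + Integral(a/cos(a), a)


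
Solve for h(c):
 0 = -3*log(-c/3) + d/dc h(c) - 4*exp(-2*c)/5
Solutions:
 h(c) = C1 + 3*c*log(-c) + 3*c*(-log(3) - 1) - 2*exp(-2*c)/5


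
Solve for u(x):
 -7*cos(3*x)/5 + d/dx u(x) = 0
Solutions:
 u(x) = C1 + 7*sin(3*x)/15


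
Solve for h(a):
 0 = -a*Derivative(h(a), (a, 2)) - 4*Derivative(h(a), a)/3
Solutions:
 h(a) = C1 + C2/a^(1/3)


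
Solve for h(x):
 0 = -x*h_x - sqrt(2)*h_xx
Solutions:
 h(x) = C1 + C2*erf(2^(1/4)*x/2)


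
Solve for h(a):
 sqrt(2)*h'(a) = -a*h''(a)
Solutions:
 h(a) = C1 + C2*a^(1 - sqrt(2))


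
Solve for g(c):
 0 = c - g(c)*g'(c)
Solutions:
 g(c) = -sqrt(C1 + c^2)
 g(c) = sqrt(C1 + c^2)


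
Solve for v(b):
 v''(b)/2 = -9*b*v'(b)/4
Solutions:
 v(b) = C1 + C2*erf(3*b/2)


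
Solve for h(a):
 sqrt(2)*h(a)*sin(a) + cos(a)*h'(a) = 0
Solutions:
 h(a) = C1*cos(a)^(sqrt(2))


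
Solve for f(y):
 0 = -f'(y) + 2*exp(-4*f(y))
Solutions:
 f(y) = log(-I*(C1 + 8*y)^(1/4))
 f(y) = log(I*(C1 + 8*y)^(1/4))
 f(y) = log(-(C1 + 8*y)^(1/4))
 f(y) = log(C1 + 8*y)/4


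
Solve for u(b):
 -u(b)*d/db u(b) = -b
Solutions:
 u(b) = -sqrt(C1 + b^2)
 u(b) = sqrt(C1 + b^2)


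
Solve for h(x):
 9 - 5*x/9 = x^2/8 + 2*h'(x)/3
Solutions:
 h(x) = C1 - x^3/16 - 5*x^2/12 + 27*x/2
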